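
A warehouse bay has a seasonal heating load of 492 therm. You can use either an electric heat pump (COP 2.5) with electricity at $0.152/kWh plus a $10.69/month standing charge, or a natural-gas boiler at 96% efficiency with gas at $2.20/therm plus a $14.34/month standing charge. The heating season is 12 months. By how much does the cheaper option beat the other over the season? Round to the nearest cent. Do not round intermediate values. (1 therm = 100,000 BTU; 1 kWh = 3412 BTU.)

Heat load = 492 therm × 100,000 = 49,200,000 BTU
Gas: input = 49,200,000 / 0.96 = 51,250,000 BTU = 512.5 therm → 512.5 × $2.20 = $1,127.50; + 12 × $14.34 standing = $1,299.58
Heat pump: 49,200,000 BTU / 3412 = 14,420 kWh heat; / 2.5 = 5,768 kWh in → × $0.152 = $876.72; + 12 × $10.69 standing = $1,005.00
Difference = |$1,299.58 − $1,005.00| = $294.58

$294.58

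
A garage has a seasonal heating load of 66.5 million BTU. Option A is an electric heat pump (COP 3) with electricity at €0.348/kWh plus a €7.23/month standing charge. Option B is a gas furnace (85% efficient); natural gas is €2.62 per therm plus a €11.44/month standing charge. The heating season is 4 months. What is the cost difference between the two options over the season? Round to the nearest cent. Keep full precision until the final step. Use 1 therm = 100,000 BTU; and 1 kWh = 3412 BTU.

€194.24

Heat load = 66.5 × 10⁶ BTU = 66,500,000 BTU
Gas: input = 66,500,000 / 0.85 = 78,235,294 BTU = 782.4 therm → 782.4 × €2.62 = €2,049.76; + 4 × €11.44 standing = €2,095.52
Heat pump: 66,500,000 BTU / 3412 = 19,490 kWh heat; / 3 = 6,497 kWh in → × €0.348 = €2,260.84; + 4 × €7.23 standing = €2,289.76
Difference = |€2,095.52 − €2,289.76| = €194.24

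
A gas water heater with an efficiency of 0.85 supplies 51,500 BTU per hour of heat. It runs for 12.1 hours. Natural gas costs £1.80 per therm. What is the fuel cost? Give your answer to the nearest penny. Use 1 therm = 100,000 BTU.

Heat delivered = 51,500 BTU/h × 12.1 h = 623,150 BTU
Gas input = 623,150 / 0.85 = 733,118 BTU
= 733,118 / 100,000 = 7.331 therm
Cost = 7.331 × £1.80/therm = £13.20

£13.20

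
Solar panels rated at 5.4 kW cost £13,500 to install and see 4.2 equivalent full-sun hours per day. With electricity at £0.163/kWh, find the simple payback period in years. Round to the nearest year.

Daily generation = 5.4 kW × 4.2 h = 22.68 kWh
Annual generation = 22.68 × 365 = 8278.2 kWh
Annual savings = 8278.2 × £0.163 = £1,349.35
Payback = £13,500 / £1,349.35 = 10 years

10 years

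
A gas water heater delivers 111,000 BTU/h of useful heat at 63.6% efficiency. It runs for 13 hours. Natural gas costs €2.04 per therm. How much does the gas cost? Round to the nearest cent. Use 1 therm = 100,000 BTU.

Heat delivered = 111,000 BTU/h × 13 h = 1,443,000 BTU
Gas input = 1,443,000 / 0.636 = 2,268,868 BTU
= 2,268,868 / 100,000 = 22.69 therm
Cost = 22.69 × €2.04/therm = €46.28

€46.28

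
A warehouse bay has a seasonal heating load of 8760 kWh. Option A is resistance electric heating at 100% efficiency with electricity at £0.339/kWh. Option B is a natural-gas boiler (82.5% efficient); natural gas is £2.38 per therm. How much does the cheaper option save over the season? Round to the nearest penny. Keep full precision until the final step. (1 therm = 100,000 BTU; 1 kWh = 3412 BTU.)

Heat load = 8760 kWh × 3412 = 29,889,120 BTU
Gas: input = 29,889,120 / 0.825 = 36,229,236 BTU = 362.3 therm → 362.3 × £2.38 = £862.26
Electric: 29,889,120 BTU / 3412 = 8,760 kWh → × £0.339 = £2,969.64
Difference = |£862.26 − £2,969.64| = £2,107.38

£2107.38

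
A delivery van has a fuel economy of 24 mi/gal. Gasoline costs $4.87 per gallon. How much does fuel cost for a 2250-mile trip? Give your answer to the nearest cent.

Fuel = 2250 mi / 24 mpg = 93.75 gal
Cost = 93.75 gal × $4.87/gal = $456.56

$456.56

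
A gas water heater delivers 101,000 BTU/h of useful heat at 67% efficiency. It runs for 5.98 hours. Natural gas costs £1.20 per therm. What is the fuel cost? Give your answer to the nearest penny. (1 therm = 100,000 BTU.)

Heat delivered = 101,000 BTU/h × 5.98 h = 603,980 BTU
Gas input = 603,980 / 0.67 = 901,463 BTU
= 901,463 / 100,000 = 9.015 therm
Cost = 9.015 × £1.20/therm = £10.82

£10.82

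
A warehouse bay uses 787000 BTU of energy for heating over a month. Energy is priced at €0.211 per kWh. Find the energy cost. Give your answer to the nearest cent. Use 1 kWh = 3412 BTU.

787000 BTU × (0.00029308 kWh/BTU) = 230.7 kWh
Cost = 230.7 kWh × €0.211/kWh = €48.67

€48.67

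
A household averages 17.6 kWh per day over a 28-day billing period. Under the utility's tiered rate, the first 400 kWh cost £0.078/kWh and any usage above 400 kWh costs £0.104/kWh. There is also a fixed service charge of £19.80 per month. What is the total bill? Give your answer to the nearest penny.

£60.65

Usage = 17.6 kWh/day × 28 days = 492.8 kWh
First 400 kWh × £0.078 = £31.20
Remaining 92.8 kWh × £0.104 = £9.65
Energy charge = £40.85; + service £19.80 = £60.65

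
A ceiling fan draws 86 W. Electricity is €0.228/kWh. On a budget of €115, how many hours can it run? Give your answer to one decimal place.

Energy budget = €115 / €0.228 per kWh = 504.4 kWh = 504,386 Wh
Runtime = 504,386 Wh / 86 W = 5,865 h

5865.0 h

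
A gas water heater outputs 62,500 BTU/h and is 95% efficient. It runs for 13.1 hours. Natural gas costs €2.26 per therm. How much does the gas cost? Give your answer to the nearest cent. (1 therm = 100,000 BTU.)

Heat delivered = 62,500 BTU/h × 13.1 h = 818,750 BTU
Gas input = 818,750 / 0.95 = 861,842 BTU
= 861,842 / 100,000 = 8.618 therm
Cost = 8.618 × €2.26/therm = €19.48

€19.48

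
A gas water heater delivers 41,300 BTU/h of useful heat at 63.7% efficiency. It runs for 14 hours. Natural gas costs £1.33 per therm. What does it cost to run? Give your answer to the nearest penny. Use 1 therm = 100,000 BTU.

£12.07

Heat delivered = 41,300 BTU/h × 14 h = 578,200 BTU
Gas input = 578,200 / 0.637 = 907,692 BTU
= 907,692 / 100,000 = 9.077 therm
Cost = 9.077 × £1.33/therm = £12.07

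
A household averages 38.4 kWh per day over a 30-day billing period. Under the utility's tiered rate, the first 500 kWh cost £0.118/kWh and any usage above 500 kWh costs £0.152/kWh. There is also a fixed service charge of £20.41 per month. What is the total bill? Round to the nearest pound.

Usage = 38.4 kWh/day × 30 days = 1152 kWh
First 500 kWh × £0.118 = £59.00
Remaining 652 kWh × £0.152 = £99.10
Energy charge = £158.10; + service £20.41 = £178.51 ≈ £179

£179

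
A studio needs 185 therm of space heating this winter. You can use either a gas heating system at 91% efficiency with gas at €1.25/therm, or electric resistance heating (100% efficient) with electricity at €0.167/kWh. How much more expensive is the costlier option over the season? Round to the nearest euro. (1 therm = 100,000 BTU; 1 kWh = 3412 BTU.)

€651

Heat load = 185 therm × 100,000 = 18,500,000 BTU
Gas: input = 18,500,000 / 0.91 = 20,329,670 BTU = 203.3 therm → 203.3 × €1.25 = €254.12
Electric: 18,500,000 BTU / 3412 = 5,422 kWh → × €0.167 = €905.48
Difference = |€254.12 − €905.48| = €651.36 ≈ €651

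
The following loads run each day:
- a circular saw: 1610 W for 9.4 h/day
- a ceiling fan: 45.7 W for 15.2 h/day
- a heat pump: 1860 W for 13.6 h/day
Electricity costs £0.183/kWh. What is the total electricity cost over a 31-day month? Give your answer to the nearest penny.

circular saw: 1610 W × 9.4 h × 31 d = 469,154 Wh = 469.2 kWh
ceiling fan: 45.7 W × 15.2 h × 31 d = 21,534 Wh = 21.53 kWh
heat pump: 1860 W × 13.6 h × 31 d = 784,176 Wh = 784.2 kWh
Total energy = 469.2 + 21.53 + 784.2 = 1,275 kWh
Cost = 1,275 kWh × £0.183 = £233.30

£233.30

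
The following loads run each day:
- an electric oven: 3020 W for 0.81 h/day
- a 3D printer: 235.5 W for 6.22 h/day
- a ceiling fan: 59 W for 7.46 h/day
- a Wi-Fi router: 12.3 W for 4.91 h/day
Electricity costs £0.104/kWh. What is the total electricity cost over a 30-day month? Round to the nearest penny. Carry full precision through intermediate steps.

£13.76

electric oven: 3020 W × 0.81 h × 30 d = 73,386 Wh = 73.39 kWh
3D printer: 235.5 W × 6.22 h × 30 d = 43,944 Wh = 43.94 kWh
ceiling fan: 59 W × 7.46 h × 30 d = 13,204 Wh = 13.2 kWh
Wi-Fi router: 12.3 W × 4.91 h × 30 d = 1,812 Wh = 1.812 kWh
Total energy = 73.39 + 43.94 + 13.2 + 1.812 = 132.3 kWh
Cost = 132.3 kWh × £0.104 = £13.76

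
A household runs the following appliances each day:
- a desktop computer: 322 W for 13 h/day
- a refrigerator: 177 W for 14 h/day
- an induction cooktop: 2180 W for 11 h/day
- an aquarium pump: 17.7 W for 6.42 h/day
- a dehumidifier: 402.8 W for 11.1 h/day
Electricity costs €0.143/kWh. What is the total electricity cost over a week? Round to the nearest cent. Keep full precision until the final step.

€35.26

desktop computer: 322 W × 13 h × 7 d = 29,302 Wh = 29.3 kWh
refrigerator: 177 W × 14 h × 7 d = 17,346 Wh = 17.35 kWh
induction cooktop: 2180 W × 11 h × 7 d = 167,860 Wh = 167.9 kWh
aquarium pump: 17.7 W × 6.42 h × 7 d = 795 Wh = 0.7954 kWh
dehumidifier: 402.8 W × 11.1 h × 7 d = 31,298 Wh = 31.3 kWh
Total energy = 29.3 + 17.35 + 167.9 + 0.7954 + 31.3 = 246.6 kWh
Cost = 246.6 kWh × €0.143 = €35.26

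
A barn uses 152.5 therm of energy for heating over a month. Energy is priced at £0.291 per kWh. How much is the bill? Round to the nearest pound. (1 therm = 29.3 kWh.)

£1300

152.5 therm × (29.3 kWh/therm) = 4,468 kWh
Cost = 4,468 kWh × £0.291/kWh = £1,300.26 ≈ £1300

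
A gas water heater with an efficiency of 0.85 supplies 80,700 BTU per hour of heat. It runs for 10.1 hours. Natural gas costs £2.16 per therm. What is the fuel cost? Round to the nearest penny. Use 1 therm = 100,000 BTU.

£20.71

Heat delivered = 80,700 BTU/h × 10.1 h = 815,070 BTU
Gas input = 815,070 / 0.85 = 958,906 BTU
= 958,906 / 100,000 = 9.589 therm
Cost = 9.589 × £2.16/therm = £20.71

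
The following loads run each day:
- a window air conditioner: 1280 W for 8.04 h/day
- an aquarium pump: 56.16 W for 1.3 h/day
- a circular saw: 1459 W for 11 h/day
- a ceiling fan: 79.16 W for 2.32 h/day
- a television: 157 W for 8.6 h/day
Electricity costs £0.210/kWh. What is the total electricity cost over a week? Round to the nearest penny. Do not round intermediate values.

window air conditioner: 1280 W × 8.04 h × 7 d = 72,038 Wh = 72.04 kWh
aquarium pump: 56.16 W × 1.3 h × 7 d = 511 Wh = 0.5111 kWh
circular saw: 1459 W × 11 h × 7 d = 112,343 Wh = 112.3 kWh
ceiling fan: 79.16 W × 2.32 h × 7 d = 1,286 Wh = 1.286 kWh
television: 157 W × 8.6 h × 7 d = 9,451 Wh = 9.451 kWh
Total energy = 72.04 + 0.5111 + 112.3 + 1.286 + 9.451 = 195.6 kWh
Cost = 195.6 kWh × £0.210 = £41.08

£41.08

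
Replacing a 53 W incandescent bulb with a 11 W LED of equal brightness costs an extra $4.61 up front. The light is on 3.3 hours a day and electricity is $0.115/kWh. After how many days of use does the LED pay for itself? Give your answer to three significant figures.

289 days

Power saved = 53 − 11 = 42 W
Daily energy saved = 42 W × 3.3 h = 138.6 Wh = 0.1386 kWh
Daily savings = 0.1386 × $0.115 = $0.0159
Payback = $4.61 / $0.0159 per day = 289.2 days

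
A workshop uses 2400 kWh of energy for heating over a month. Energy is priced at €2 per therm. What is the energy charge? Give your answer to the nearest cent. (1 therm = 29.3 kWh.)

€163.82

2400 kWh × (0.03413 therm/kWh) = 81.91 therm
Cost = 81.91 therm × €2/therm = €163.82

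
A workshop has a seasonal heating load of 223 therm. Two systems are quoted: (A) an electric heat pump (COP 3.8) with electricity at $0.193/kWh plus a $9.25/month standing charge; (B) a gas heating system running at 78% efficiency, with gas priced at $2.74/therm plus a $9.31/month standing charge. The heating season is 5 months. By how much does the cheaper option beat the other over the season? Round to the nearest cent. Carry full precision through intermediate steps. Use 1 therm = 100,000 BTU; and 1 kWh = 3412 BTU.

Heat load = 223 therm × 100,000 = 22,300,000 BTU
Gas: input = 22,300,000 / 0.78 = 28,589,744 BTU = 285.9 therm → 285.9 × $2.74 = $783.36; + 5 × $9.31 standing = $829.91
Heat pump: 22,300,000 BTU / 3412 = 6,536 kWh heat; / 3.8 = 1,720 kWh in → × $0.193 = $331.95; + 5 × $9.25 standing = $378.20
Difference = |$829.91 − $378.20| = $451.71

$451.71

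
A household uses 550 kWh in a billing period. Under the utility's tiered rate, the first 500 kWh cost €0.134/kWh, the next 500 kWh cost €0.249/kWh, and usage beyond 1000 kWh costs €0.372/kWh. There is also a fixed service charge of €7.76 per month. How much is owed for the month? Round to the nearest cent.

€87.21

First 500 kWh × €0.134 = €67.00
Next 50 kWh × €0.249 = €12.45
Remaining tier: 0 kWh (not reached)
Energy charge = €79.45; + service €7.76 = €87.21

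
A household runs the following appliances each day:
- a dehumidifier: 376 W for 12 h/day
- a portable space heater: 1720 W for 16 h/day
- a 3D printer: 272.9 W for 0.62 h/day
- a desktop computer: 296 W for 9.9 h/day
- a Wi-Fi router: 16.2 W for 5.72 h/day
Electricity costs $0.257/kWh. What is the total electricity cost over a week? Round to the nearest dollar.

dehumidifier: 376 W × 12 h × 7 d = 31,584 Wh = 31.58 kWh
portable space heater: 1720 W × 16 h × 7 d = 192,640 Wh = 192.6 kWh
3D printer: 272.9 W × 0.62 h × 7 d = 1,184 Wh = 1.184 kWh
desktop computer: 296 W × 9.9 h × 7 d = 20,513 Wh = 20.51 kWh
Wi-Fi router: 16.2 W × 5.72 h × 7 d = 649 Wh = 0.6486 kWh
Total energy = 31.58 + 192.6 + 1.184 + 20.51 + 0.6486 = 246.6 kWh
Cost = 246.6 kWh × $0.257 = $63.37 ≈ $63

$63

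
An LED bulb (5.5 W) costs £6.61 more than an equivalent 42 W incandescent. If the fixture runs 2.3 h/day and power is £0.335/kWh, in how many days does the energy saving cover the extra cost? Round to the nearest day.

Power saved = 42 − 5.5 = 36.5 W
Daily energy saved = 36.5 W × 2.3 h = 83.95 Wh = 0.08395 kWh
Daily savings = 0.08395 × £0.335 = £0.0281
Payback = £6.61 / £0.0281 per day = 235 days

235 days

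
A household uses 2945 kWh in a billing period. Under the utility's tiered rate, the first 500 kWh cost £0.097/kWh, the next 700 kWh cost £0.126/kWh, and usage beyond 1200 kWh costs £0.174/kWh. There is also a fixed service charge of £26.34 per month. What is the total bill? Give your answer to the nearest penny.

First 500 kWh × £0.097 = £48.50
Next 700 kWh × £0.126 = £88.20
Remaining 1745 kWh × £0.174 = £303.63
Energy charge = £440.33; + service £26.34 = £466.67

£466.67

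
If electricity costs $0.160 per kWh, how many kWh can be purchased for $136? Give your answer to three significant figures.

850 kWh

$136 / $0.160 per kWh = 850 kWh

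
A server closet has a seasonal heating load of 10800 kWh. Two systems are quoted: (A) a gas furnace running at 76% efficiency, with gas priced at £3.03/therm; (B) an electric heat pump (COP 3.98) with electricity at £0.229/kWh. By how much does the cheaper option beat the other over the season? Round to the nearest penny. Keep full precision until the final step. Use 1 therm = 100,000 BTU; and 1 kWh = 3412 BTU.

£847.73

Heat load = 10800 kWh × 3412 = 36,849,600 BTU
Gas: input = 36,849,600 / 0.76 = 48,486,316 BTU = 484.9 therm → 484.9 × £3.03 = £1,469.14
Heat pump: 36,849,600 BTU / 3412 = 10,800 kWh heat; / 3.98 = 2,714 kWh in → × £0.229 = £621.41
Difference = |£1,469.14 − £621.41| = £847.73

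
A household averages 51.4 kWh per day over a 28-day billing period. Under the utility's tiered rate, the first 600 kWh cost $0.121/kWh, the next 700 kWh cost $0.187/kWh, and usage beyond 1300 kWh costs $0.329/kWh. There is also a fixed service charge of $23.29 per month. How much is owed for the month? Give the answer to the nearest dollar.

Usage = 51.4 kWh/day × 28 days = 1439.2 kWh
First 600 kWh × $0.121 = $72.60
Next 700 kWh × $0.187 = $130.90
Remaining 139.2 kWh × $0.329 = $45.80
Energy charge = $249.30; + service $23.29 = $272.59 ≈ $273

$273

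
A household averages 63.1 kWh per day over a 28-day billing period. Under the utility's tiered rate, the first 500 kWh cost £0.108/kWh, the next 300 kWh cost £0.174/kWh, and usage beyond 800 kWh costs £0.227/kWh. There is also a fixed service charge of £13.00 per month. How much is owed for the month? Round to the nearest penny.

Usage = 63.1 kWh/day × 28 days = 1766.8 kWh
First 500 kWh × £0.108 = £54.00
Next 300 kWh × £0.174 = £52.20
Remaining 966.8 kWh × £0.227 = £219.46
Energy charge = £325.66; + service £13.00 = £338.66

£338.66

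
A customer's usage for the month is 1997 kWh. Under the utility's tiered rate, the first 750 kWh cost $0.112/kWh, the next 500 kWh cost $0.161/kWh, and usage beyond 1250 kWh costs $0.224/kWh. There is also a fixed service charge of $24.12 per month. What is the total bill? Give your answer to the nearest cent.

$355.95

First 750 kWh × $0.112 = $84.00
Next 500 kWh × $0.161 = $80.50
Remaining 747 kWh × $0.224 = $167.33
Energy charge = $331.83; + service $24.12 = $355.95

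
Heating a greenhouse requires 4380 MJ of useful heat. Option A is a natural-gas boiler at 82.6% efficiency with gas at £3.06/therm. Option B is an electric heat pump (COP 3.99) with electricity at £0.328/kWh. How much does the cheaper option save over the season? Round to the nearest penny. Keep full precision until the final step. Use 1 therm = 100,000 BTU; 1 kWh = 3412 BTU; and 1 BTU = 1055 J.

Heat load = 4380 MJ = 4,380,000,000 J / 1055 = 4,151,659 BTU
Gas: input = 4,151,659 / 0.826 = 5,026,221 BTU = 50.26 therm → 50.26 × £3.06 = £153.80
Heat pump: 4,151,659 BTU / 3412 = 1,217 kWh heat; / 3.99 = 305 kWh in → × £0.328 = £100.03
Difference = |£153.80 − £100.03| = £53.78

£53.78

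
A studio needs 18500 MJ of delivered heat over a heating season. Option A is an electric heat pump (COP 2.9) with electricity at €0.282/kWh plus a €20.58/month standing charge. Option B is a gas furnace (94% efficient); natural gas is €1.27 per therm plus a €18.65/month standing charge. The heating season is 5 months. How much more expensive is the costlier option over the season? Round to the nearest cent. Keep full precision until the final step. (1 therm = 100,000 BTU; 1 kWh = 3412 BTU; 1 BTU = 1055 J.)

€272.49

Heat load = 18500 MJ = 18,500,000,000 J / 1055 = 17,535,545 BTU
Gas: input = 17,535,545 / 0.94 = 18,654,835 BTU = 186.5 therm → 186.5 × €1.27 = €236.92; + 5 × €18.65 standing = €330.17
Heat pump: 17,535,545 BTU / 3412 = 5,139 kWh heat; / 2.9 = 1,772 kWh in → × €0.282 = €499.76; + 5 × €20.58 standing = €602.66
Difference = |€330.17 − €602.66| = €272.49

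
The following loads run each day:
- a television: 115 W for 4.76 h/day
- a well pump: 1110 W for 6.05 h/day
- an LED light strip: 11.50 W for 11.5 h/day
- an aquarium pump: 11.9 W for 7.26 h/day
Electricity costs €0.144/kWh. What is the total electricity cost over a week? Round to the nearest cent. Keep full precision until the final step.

television: 115 W × 4.76 h × 7 d = 3,832 Wh = 3.832 kWh
well pump: 1110 W × 6.05 h × 7 d = 47,008 Wh = 47.01 kWh
LED light strip: 11.50 W × 11.5 h × 7 d = 926 Wh = 0.9257 kWh
aquarium pump: 11.9 W × 7.26 h × 7 d = 605 Wh = 0.6048 kWh
Total energy = 3.832 + 47.01 + 0.9257 + 0.6048 = 52.37 kWh
Cost = 52.37 kWh × €0.144 = €7.54

€7.54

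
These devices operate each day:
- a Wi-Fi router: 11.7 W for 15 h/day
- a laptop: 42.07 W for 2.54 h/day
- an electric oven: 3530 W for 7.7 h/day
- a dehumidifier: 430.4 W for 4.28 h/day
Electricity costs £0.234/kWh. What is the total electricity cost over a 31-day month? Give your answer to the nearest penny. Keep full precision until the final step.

Wi-Fi router: 11.7 W × 15 h × 31 d = 5,440 Wh = 5.441 kWh
laptop: 42.07 W × 2.54 h × 31 d = 3,313 Wh = 3.313 kWh
electric oven: 3530 W × 7.7 h × 31 d = 842,611 Wh = 842.6 kWh
dehumidifier: 430.4 W × 4.28 h × 31 d = 57,105 Wh = 57.11 kWh
Total energy = 5.441 + 3.313 + 842.6 + 57.11 = 908.5 kWh
Cost = 908.5 kWh × £0.234 = £212.58

£212.58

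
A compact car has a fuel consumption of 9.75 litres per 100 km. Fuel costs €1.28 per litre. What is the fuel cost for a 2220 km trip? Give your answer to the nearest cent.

€277.06

Fuel = 9.75 L/100 km × 2220 km / 100 = 216.4 L
Cost = 216.4 L × €1.28/L = €277.06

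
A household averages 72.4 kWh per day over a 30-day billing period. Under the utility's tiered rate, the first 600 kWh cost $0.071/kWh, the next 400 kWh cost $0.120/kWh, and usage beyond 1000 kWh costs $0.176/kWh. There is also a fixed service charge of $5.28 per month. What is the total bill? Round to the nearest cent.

Usage = 72.4 kWh/day × 30 days = 2172 kWh
First 600 kWh × $0.071 = $42.60
Next 400 kWh × $0.120 = $48.00
Remaining 1172 kWh × $0.176 = $206.27
Energy charge = $296.87; + service $5.28 = $302.15

$302.15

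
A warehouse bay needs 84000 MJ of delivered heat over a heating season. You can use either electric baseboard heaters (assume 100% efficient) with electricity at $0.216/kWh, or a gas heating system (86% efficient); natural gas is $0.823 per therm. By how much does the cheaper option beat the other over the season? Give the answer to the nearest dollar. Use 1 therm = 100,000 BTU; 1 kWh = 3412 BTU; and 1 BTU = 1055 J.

$4279

Heat load = 84000 MJ = 84,000,000,000 J / 1055 = 79,620,853 BTU
Gas: input = 79,620,853 / 0.86 = 92,582,387 BTU = 925.8 therm → 925.8 × $0.823 = $761.95
Electric: 79,620,853 BTU / 3412 = 23,340 kWh → × $0.216 = $5,040.48
Difference = |$761.95 − $5,040.48| = $4,278.52 ≈ $4279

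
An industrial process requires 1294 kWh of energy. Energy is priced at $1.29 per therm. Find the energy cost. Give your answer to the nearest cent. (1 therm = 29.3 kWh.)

1294 kWh × (0.03413 therm/kWh) = 44.16 therm
Cost = 44.16 therm × $1.29/therm = $56.97

$56.97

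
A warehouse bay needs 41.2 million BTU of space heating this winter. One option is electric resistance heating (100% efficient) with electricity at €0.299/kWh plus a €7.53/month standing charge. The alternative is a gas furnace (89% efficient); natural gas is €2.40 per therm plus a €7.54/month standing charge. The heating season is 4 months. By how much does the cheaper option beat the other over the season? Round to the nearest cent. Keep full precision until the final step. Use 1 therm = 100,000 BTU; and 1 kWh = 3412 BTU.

€2499.38

Heat load = 41.2 × 10⁶ BTU = 41,200,000 BTU
Gas: input = 41,200,000 / 0.89 = 46,292,135 BTU = 462.9 therm → 462.9 × €2.40 = €1,111.01; + 4 × €7.54 standing = €1,141.17
Electric: 41,200,000 BTU / 3412 = 12,080 kWh → × €0.299 = €3,610.43; + 4 × €7.53 standing = €3,640.55
Difference = |€1,141.17 − €3,640.55| = €2,499.38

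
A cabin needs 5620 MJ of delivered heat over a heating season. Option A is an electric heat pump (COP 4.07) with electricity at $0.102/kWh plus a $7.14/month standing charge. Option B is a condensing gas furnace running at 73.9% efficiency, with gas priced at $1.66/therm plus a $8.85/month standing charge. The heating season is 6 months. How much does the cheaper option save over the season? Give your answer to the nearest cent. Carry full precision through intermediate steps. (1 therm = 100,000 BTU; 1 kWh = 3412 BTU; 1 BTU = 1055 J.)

$90.79

Heat load = 5620 MJ = 5,620,000,000 J / 1055 = 5,327,014 BTU
Gas: input = 5,327,014 / 0.739 = 7,208,409 BTU = 72.08 therm → 72.08 × $1.66 = $119.66; + 6 × $8.85 standing = $172.76
Heat pump: 5,327,014 BTU / 3412 = 1,561 kWh heat; / 4.07 = 383.6 kWh in → × $0.102 = $39.13; + 6 × $7.14 standing = $81.97
Difference = |$172.76 − $81.97| = $90.79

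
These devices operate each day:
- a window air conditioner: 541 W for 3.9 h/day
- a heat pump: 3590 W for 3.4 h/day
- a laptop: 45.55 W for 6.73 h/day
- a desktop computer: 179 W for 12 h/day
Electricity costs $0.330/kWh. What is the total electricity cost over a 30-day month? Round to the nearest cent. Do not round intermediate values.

window air conditioner: 541 W × 3.9 h × 30 d = 63,297 Wh = 63.3 kWh
heat pump: 3590 W × 3.4 h × 30 d = 366,180 Wh = 366.2 kWh
laptop: 45.55 W × 6.73 h × 30 d = 9,197 Wh = 9.197 kWh
desktop computer: 179 W × 12 h × 30 d = 64,440 Wh = 64.44 kWh
Total energy = 63.3 + 366.2 + 9.197 + 64.44 = 503.1 kWh
Cost = 503.1 kWh × $0.330 = $166.03

$166.03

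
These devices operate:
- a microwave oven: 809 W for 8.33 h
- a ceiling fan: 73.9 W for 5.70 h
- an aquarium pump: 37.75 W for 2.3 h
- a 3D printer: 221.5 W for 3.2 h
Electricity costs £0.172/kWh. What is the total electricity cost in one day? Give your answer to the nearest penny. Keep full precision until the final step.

microwave oven: 809 W × 8.33 h = 6,739 Wh = 6.739 kWh
ceiling fan: 73.9 W × 5.70 h = 421 Wh = 0.4212 kWh
aquarium pump: 37.75 W × 2.3 h = 87 Wh = 0.08682 kWh
3D printer: 221.5 W × 3.2 h = 709 Wh = 0.7088 kWh
Total energy = 6.739 + 0.4212 + 0.08682 + 0.7088 = 7.956 kWh
Cost = 7.956 kWh × £0.172 = £1.37

£1.37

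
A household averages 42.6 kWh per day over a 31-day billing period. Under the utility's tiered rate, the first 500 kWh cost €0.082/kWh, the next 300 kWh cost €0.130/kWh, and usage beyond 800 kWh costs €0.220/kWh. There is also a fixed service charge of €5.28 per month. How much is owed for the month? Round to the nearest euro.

Usage = 42.6 kWh/day × 31 days = 1320.6 kWh
First 500 kWh × €0.082 = €41.00
Next 300 kWh × €0.130 = €39.00
Remaining 520.6 kWh × €0.220 = €114.53
Energy charge = €194.53; + service €5.28 = €199.81 ≈ €200

€200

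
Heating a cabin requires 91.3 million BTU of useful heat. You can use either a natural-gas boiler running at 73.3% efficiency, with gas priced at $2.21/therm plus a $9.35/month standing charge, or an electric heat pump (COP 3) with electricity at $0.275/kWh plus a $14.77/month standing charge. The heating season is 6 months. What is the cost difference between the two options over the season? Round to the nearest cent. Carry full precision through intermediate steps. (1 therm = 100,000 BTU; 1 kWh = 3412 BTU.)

Heat load = 91.3 × 10⁶ BTU = 91,300,000 BTU
Gas: input = 91,300,000 / 0.733 = 124,556,617 BTU = 1,246 therm → 1,246 × $2.21 = $2,752.70; + 6 × $9.35 standing = $2,808.80
Heat pump: 91,300,000 BTU / 3412 = 26,760 kWh heat; / 3 = 8,919 kWh in → × $0.275 = $2,452.86; + 6 × $14.77 standing = $2,541.48
Difference = |$2,808.80 − $2,541.48| = $267.32

$267.32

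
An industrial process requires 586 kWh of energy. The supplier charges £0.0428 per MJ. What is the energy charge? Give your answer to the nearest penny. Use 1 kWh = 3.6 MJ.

586 kWh × (3.6 MJ/kWh) = 2,110 MJ
Cost = 2,110 MJ × £0.0428/MJ = £90.29

£90.29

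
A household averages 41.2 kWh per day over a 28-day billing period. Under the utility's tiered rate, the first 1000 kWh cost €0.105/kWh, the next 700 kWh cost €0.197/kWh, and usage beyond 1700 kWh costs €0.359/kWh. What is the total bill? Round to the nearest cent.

€135.26

Usage = 41.2 kWh/day × 28 days = 1153.6 kWh
First 1000 kWh × €0.105 = €105.00
Next 153.6 kWh × €0.197 = €30.26
Remaining tier: 0 kWh (not reached)
Total = €135.26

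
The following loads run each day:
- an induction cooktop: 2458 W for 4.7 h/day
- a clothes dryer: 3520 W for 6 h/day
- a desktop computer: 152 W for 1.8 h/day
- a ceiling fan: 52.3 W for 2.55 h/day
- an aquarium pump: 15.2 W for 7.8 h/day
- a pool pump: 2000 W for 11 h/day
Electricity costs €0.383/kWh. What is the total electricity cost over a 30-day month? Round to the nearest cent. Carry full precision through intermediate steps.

induction cooktop: 2458 W × 4.7 h × 30 d = 346,578 Wh = 346.6 kWh
clothes dryer: 3520 W × 6 h × 30 d = 633,600 Wh = 633.6 kWh
desktop computer: 152 W × 1.8 h × 30 d = 8,208 Wh = 8.208 kWh
ceiling fan: 52.3 W × 2.55 h × 30 d = 4,001 Wh = 4.001 kWh
aquarium pump: 15.2 W × 7.8 h × 30 d = 3,557 Wh = 3.557 kWh
pool pump: 2000 W × 11 h × 30 d = 660,000 Wh = 660 kWh
Total energy = 346.6 + 633.6 + 8.208 + 4.001 + 3.557 + 660 = 1,656 kWh
Cost = 1,656 kWh × €0.383 = €634.23

€634.23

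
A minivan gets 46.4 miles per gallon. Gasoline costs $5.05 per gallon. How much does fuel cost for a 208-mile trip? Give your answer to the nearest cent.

Fuel = 208 mi / 46.4 mpg = 4.483 gal
Cost = 4.483 gal × $5.05/gal = $22.64

$22.64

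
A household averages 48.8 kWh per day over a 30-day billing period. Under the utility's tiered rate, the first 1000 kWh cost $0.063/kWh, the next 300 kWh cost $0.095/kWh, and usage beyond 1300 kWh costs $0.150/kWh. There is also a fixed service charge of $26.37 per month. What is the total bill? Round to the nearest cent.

Usage = 48.8 kWh/day × 30 days = 1464 kWh
First 1000 kWh × $0.063 = $63.00
Next 300 kWh × $0.095 = $28.50
Remaining 164 kWh × $0.150 = $24.60
Energy charge = $116.10; + service $26.37 = $142.47

$142.47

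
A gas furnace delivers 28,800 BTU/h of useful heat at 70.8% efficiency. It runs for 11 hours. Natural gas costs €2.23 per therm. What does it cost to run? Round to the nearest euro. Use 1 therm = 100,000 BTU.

€10

Heat delivered = 28,800 BTU/h × 11 h = 316,800 BTU
Gas input = 316,800 / 0.708 = 447,458 BTU
= 447,458 / 100,000 = 4.475 therm
Cost = 4.475 × €2.23/therm = €9.98 ≈ €10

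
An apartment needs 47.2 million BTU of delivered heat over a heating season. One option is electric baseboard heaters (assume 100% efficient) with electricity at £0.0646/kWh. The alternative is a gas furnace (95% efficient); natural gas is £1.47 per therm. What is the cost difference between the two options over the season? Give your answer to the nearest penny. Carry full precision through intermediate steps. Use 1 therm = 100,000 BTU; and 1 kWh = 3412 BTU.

Heat load = 47.2 × 10⁶ BTU = 47,200,000 BTU
Gas: input = 47,200,000 / 0.95 = 49,684,211 BTU = 496.8 therm → 496.8 × £1.47 = £730.36
Electric: 47,200,000 BTU / 3412 = 13,830 kWh → × £0.0646 = £893.65
Difference = |£730.36 − £893.65| = £163.29

£163.29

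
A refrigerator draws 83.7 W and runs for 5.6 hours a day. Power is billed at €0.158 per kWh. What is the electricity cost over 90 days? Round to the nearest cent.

Energy = 83.7 W × 5.6 h/day × 90 days = 42,185 Wh = 42.18 kWh
Cost = 42.18 kWh × €0.158/kWh = €6.67

€6.67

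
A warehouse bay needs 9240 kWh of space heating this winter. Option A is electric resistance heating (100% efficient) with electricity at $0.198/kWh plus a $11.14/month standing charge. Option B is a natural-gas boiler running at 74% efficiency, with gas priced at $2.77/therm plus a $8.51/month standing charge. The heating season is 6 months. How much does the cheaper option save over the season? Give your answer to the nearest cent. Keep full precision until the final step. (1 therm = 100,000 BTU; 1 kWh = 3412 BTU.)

$665.17

Heat load = 9240 kWh × 3412 = 31,526,880 BTU
Gas: input = 31,526,880 / 0.740 = 42,603,892 BTU = 426 therm → 426 × $2.77 = $1,180.13; + 6 × $8.51 standing = $1,231.19
Electric: 31,526,880 BTU / 3412 = 9,240 kWh → × $0.198 = $1,829.52; + 6 × $11.14 standing = $1,896.36
Difference = |$1,231.19 − $1,896.36| = $665.17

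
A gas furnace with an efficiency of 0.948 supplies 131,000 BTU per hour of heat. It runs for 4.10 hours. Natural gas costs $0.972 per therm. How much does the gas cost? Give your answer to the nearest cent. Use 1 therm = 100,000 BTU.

$5.51

Heat delivered = 131,000 BTU/h × 4.10 h = 537,100 BTU
Gas input = 537,100 / 0.948 = 566,561 BTU
= 566,561 / 100,000 = 5.666 therm
Cost = 5.666 × $0.972/therm = $5.51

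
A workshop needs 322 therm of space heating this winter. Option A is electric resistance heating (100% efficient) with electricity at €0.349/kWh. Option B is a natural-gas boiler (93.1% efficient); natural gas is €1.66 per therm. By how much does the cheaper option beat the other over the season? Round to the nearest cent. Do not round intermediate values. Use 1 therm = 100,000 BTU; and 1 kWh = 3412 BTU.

€2719.48

Heat load = 322 therm × 100,000 = 32,200,000 BTU
Gas: input = 32,200,000 / 0.931 = 34,586,466 BTU = 345.9 therm → 345.9 × €1.66 = €574.14
Electric: 32,200,000 BTU / 3412 = 9,437 kWh → × €0.349 = €3,293.61
Difference = |€574.14 − €3,293.61| = €2,719.48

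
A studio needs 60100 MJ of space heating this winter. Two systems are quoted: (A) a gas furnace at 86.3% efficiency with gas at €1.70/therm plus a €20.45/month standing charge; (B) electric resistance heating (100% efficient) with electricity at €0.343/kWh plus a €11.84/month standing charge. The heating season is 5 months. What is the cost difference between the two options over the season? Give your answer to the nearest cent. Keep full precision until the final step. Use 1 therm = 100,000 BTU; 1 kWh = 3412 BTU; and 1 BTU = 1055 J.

€4561.51

Heat load = 60100 MJ = 60,100,000,000 J / 1055 = 56,966,825 BTU
Gas: input = 56,966,825 / 0.863 = 66,010,226 BTU = 660.1 therm → 660.1 × €1.70 = €1,122.17; + 5 × €20.45 standing = €1,224.42
Electric: 56,966,825 BTU / 3412 = 16,700 kWh → × €0.343 = €5,726.74; + 5 × €11.84 standing = €5,785.94
Difference = |€1,224.42 − €5,785.94| = €4,561.51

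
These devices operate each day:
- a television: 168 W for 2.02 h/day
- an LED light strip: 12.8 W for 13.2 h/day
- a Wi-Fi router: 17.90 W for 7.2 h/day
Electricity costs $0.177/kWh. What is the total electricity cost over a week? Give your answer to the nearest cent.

television: 168 W × 2.02 h × 7 d = 2,376 Wh = 2.376 kWh
LED light strip: 12.8 W × 13.2 h × 7 d = 1,183 Wh = 1.183 kWh
Wi-Fi router: 17.90 W × 7.2 h × 7 d = 902 Wh = 0.9022 kWh
Total energy = 2.376 + 1.183 + 0.9022 = 4.46 kWh
Cost = 4.46 kWh × $0.177 = $0.79

$0.79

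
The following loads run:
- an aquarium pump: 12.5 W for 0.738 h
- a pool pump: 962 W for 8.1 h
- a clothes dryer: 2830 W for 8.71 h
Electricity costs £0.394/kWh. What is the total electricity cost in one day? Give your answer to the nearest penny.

aquarium pump: 12.5 W × 0.738 h = 9 Wh = 0.009225 kWh
pool pump: 962 W × 8.1 h = 7,792 Wh = 7.792 kWh
clothes dryer: 2830 W × 8.71 h = 24,649 Wh = 24.65 kWh
Total energy = 0.009225 + 7.792 + 24.65 = 32.45 kWh
Cost = 32.45 kWh × £0.394 = £12.79

£12.79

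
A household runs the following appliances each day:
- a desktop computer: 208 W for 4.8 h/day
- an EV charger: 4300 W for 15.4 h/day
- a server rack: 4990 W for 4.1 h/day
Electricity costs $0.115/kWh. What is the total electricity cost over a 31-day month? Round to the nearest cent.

desktop computer: 208 W × 4.8 h × 31 d = 30,950 Wh = 30.95 kWh
EV charger: 4300 W × 15.4 h × 31 d = 2,052,820 Wh = 2,053 kWh
server rack: 4990 W × 4.1 h × 31 d = 634,229 Wh = 634.2 kWh
Total energy = 30.95 + 2,053 + 634.2 = 2,718 kWh
Cost = 2,718 kWh × $0.115 = $312.57

$312.57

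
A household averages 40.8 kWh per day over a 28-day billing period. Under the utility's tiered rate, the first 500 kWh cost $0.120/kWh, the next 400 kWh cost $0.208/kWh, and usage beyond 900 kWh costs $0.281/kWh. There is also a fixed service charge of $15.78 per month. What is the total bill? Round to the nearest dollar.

$227

Usage = 40.8 kWh/day × 28 days = 1142.4 kWh
First 500 kWh × $0.120 = $60.00
Next 400 kWh × $0.208 = $83.20
Remaining 242.4 kWh × $0.281 = $68.11
Energy charge = $211.31; + service $15.78 = $227.09 ≈ $227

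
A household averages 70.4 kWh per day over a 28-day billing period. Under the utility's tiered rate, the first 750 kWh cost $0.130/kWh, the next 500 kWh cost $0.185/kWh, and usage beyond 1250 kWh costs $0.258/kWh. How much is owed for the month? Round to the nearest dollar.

$376

Usage = 70.4 kWh/day × 28 days = 1971.2 kWh
First 750 kWh × $0.130 = $97.50
Next 500 kWh × $0.185 = $92.50
Remaining 721.2 kWh × $0.258 = $186.07
Total = $376.07 ≈ $376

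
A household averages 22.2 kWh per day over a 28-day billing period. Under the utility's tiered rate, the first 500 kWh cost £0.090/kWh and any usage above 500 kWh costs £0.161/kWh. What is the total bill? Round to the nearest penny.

Usage = 22.2 kWh/day × 28 days = 621.6 kWh
First 500 kWh × £0.090 = £45.00
Remaining 121.6 kWh × £0.161 = £19.58
Total = £64.58

£64.58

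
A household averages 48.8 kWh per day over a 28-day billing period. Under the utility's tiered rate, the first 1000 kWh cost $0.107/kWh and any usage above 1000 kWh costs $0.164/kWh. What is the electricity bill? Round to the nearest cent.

$167.09

Usage = 48.8 kWh/day × 28 days = 1366.4 kWh
First 1000 kWh × $0.107 = $107.00
Remaining 366.4 kWh × $0.164 = $60.09
Total = $167.09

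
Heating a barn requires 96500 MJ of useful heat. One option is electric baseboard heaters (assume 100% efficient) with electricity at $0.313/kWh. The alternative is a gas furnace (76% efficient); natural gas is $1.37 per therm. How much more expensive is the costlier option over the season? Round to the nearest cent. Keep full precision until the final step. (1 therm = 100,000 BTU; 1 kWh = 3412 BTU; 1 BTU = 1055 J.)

Heat load = 96500 MJ = 96,500,000,000 J / 1055 = 91,469,194 BTU
Gas: input = 91,469,194 / 0.76 = 120,354,203 BTU = 1,204 therm → 1,204 × $1.37 = $1,648.85
Electric: 91,469,194 BTU / 3412 = 26,810 kWh → × $0.313 = $8,390.93
Difference = |$1,648.85 − $8,390.93| = $6,742.08

$6742.08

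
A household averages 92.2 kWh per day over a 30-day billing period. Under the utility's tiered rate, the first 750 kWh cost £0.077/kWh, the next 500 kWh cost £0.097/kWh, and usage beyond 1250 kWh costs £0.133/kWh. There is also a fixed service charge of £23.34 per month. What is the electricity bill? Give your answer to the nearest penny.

Usage = 92.2 kWh/day × 30 days = 2766 kWh
First 750 kWh × £0.077 = £57.75
Next 500 kWh × £0.097 = £48.50
Remaining 1516 kWh × £0.133 = £201.63
Energy charge = £307.88; + service £23.34 = £331.22

£331.22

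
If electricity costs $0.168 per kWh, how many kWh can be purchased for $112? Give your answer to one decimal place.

$112 / $0.168 per kWh = 666.7 kWh

666.7 kWh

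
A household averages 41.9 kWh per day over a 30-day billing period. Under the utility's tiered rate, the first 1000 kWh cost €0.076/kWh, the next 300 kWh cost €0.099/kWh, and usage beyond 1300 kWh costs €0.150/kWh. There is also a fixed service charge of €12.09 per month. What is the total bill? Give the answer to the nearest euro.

Usage = 41.9 kWh/day × 30 days = 1257 kWh
First 1000 kWh × €0.076 = €76.00
Next 257 kWh × €0.099 = €25.44
Remaining tier: 0 kWh (not reached)
Energy charge = €101.44; + service €12.09 = €113.53 ≈ €114

€114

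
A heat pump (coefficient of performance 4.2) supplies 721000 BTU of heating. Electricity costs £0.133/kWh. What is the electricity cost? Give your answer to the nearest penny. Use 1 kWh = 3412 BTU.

Heat delivered = 721,000 BTU / 3412 = 211.3 kWh
Electrical input = 211.3 kWh / 4.2 = 50.31 kWh
Cost = 50.31 × £0.133/kWh = £6.69

£6.69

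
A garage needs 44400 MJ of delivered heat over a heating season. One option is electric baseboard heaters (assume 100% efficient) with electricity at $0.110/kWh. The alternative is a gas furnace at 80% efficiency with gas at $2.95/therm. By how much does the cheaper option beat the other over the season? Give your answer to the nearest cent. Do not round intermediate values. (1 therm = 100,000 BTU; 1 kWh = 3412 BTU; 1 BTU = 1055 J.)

Heat load = 44400 MJ = 44,400,000,000 J / 1055 = 42,085,308 BTU
Gas: input = 42,085,308 / 0.80 = 52,606,635 BTU = 526.1 therm → 526.1 × $2.95 = $1,551.90
Electric: 42,085,308 BTU / 3412 = 12,330 kWh → × $0.110 = $1,356.79
Difference = |$1,551.90 − $1,356.79| = $195.10

$195.10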